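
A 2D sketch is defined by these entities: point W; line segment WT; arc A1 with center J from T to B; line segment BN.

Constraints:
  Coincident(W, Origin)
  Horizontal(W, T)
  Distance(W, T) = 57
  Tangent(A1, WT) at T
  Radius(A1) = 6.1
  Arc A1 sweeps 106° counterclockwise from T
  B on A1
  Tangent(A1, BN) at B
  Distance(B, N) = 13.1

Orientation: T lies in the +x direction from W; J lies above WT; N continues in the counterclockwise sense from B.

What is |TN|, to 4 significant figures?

20.50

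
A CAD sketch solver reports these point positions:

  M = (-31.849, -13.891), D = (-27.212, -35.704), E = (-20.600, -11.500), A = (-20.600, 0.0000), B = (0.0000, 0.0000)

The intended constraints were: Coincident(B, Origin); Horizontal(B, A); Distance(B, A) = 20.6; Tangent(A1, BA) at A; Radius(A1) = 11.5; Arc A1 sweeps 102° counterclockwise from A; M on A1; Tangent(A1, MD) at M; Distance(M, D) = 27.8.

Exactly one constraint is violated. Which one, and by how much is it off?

Distance(M, D) = 27.8 — off by 5.50.

B = (0.00, 0.00) ✓; B.y = 0.00, A.y = 0.00 ✓; |BA| = 20.60 ✓; ∠(EA, AB) = 90.00° ✓; |EA| = 11.50 ✓; bearing(E→M) − bearing(E→A) = 102.0° ✓; |EM| = 11.50 ✓; ∠(EM, MD) = 90.00° ✓; |MD| = 22.30 ✗.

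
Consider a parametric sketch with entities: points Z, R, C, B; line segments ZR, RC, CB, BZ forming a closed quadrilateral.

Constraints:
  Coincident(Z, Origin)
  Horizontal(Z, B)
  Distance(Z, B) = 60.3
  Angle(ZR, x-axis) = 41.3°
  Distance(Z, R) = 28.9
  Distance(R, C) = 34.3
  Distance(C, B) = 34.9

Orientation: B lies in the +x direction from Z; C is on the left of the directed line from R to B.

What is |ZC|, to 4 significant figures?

62.63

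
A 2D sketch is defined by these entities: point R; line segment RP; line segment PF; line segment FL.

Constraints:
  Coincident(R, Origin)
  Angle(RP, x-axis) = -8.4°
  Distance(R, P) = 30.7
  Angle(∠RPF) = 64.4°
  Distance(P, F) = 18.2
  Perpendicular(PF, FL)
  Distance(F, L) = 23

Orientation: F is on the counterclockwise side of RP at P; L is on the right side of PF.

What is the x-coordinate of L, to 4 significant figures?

46.96

R is at the origin; RP runs at -8.4° with length 30.7, so P = 30.7·(cos -8.4°, sin -8.4°) = (30.37, -4.485). ∠RPF = 64.4°, so PF runs at -8.4° + (180° − 64.4°) = 107.2° from the x-axis; with |PF| = 18.2, F = P + 18.2·(cos 107.2°, sin 107.2°) = (24.99, 12.90). PF ⟂ FL; with |FL| = 23.0 on the right of PF, L = F + 23.0·(0.9553, 0.2957) = (46.96, 19.70). So L.x = 46.96.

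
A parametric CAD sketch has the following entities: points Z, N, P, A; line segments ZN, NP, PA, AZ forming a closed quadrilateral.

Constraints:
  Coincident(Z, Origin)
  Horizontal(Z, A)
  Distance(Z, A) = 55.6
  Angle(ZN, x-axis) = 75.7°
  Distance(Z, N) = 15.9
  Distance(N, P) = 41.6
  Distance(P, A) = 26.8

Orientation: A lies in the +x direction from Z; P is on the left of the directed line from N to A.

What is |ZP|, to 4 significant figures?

50.79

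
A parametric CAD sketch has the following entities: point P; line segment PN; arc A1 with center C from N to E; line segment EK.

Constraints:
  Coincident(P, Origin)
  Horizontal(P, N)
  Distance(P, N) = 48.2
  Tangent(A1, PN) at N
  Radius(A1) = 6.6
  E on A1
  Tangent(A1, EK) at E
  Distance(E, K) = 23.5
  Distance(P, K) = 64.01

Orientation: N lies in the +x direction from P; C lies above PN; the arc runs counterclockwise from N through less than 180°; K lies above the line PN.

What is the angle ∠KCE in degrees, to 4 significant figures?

74.31°

P is at the origin; P and N share the same y with |PN| = 48.2 and N on the +x side, so N = (48.20, 0.000). Since A1 is tangent to PN there, CN ⟂ PN, so C = N + (0, 6.6) = (48.20, 6.600). Since CE ⟂ EK (tangency), |CK| = √(6.6² + 23.5²) = 24.41 regardless of where E sits on A1. So K lies on both circle(P, 64.01) and circle(C, 24.41); the above-PN intersection is K = (56.84, 29.43). E is the foot of the tangent from K: E = (54.77, 6.019).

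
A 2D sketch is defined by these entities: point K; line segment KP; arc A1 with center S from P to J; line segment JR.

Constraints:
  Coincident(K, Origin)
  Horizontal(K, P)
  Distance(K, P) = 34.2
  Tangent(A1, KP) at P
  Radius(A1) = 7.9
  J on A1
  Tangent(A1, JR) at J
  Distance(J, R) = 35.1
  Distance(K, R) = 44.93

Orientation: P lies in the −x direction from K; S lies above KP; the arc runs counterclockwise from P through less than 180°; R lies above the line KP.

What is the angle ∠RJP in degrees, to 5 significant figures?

140.96°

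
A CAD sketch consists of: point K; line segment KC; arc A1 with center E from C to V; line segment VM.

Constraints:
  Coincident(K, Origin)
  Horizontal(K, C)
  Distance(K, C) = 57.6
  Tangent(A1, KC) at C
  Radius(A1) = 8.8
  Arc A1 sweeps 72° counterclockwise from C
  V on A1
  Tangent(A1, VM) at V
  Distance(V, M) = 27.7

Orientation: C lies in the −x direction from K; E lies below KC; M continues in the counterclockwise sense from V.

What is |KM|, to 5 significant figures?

81.277

K is at the origin; KC is horizontal with |KC| = 57.6 and C on the −x side, so C = (-57.600, 0.0000). Since A1 is tangent to KC there, EC ⟂ KC, so E = C + (0, -8.8) = (-57.600, -8.8000). On A1, C sits at bearing 90° from E; a 72° counterclockwise sweep puts V at bearing 162°, so V = E + 8.8·(cos 162°, sin 162°) = (-65.969, -6.0807). The tangent condition forces EV to be normal to VM, so VM runs along (−sin 162°, cos 162°); with |VM| = 27.7, M = (-74.529, -32.425). Then |KM| = |M − K| = 81.277.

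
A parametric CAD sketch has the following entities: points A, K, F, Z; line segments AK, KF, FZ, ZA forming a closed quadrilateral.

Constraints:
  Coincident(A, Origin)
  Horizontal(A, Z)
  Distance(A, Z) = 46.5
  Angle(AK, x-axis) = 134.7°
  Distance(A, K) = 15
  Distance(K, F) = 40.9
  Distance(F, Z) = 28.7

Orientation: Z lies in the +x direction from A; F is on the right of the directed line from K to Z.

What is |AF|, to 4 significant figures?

26.10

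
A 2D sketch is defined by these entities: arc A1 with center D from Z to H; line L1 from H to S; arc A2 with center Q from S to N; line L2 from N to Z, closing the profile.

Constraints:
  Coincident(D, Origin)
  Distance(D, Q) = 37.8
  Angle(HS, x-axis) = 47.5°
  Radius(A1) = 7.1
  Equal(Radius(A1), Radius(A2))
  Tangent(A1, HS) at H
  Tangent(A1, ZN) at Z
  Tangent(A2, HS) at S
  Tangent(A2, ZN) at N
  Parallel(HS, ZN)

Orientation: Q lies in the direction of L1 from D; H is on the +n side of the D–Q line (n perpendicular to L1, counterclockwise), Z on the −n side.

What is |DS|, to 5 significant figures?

38.461

Tangency of A1 to both parallel lines with radius 7.1 puts H and Z at D ± 7.1·n: H = (-5.2347, 4.7967), Z = (5.2347, -4.7967). Equal radii place S and N the same way about Q: S = Q + 7.1·n = (20.303, 32.666), N = Q − 7.1·n = (30.772, 23.072). Then |DS| = |S − D| = 38.461.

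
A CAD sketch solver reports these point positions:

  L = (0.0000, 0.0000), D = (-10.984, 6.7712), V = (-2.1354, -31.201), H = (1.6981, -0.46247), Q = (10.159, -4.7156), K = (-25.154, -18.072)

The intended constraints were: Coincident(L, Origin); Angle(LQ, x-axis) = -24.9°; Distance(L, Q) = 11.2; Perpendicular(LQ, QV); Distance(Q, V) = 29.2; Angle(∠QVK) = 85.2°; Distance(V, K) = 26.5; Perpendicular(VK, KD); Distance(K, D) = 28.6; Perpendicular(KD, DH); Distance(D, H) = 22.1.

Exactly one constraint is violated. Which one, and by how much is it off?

Distance(D, H) = 22.1 — off by 7.50.

L = (0.00, 0.00) ✓; LQ at -24.90° ✓; |LQ| = 11.20 ✓; ∠(LQ, QV) = 90.00° ✓; |QV| = 29.20 ✓; ∠QVK = 85.20° ✓; |VK| = 26.50 ✓; ∠(VK, KD) = 90.00° ✓; |KD| = 28.60 ✓; ∠(KD, DH) = 90.00° ✓; |DH| = 14.60 ✗.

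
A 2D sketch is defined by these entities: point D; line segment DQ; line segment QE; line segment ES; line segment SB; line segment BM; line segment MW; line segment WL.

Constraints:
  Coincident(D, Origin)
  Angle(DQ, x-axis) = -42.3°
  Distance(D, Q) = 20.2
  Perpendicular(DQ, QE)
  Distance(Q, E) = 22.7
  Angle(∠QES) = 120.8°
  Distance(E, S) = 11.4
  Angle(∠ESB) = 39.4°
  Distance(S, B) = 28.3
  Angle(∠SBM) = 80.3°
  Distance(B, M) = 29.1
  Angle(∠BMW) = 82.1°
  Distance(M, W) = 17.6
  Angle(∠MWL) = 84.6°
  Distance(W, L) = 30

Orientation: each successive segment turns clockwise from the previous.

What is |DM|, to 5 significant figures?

48.143

D is at the origin; DQ runs at -42.3° with length 20.2, so Q = (14.941, -13.595). DQ ⟂ QE, so QE runs at -132.30°; with |QE| = 22.7, E = (-0.33684, -30.384). ∠QES = 120.8° gives ES at 168.50° from the x-axis; with |ES| = 11.4, S = (-11.508, -28.112). ∠ESB = 39.4° gives SB at 27.900° from the x-axis; with |SB| = 28.3, B = (13.503, -14.869). ∠SBM = 80.3° gives BM at -71.800° from the x-axis; with |BM| = 29.1, M = (22.592, -42.513). Then |DM| = |M − D| = 48.143.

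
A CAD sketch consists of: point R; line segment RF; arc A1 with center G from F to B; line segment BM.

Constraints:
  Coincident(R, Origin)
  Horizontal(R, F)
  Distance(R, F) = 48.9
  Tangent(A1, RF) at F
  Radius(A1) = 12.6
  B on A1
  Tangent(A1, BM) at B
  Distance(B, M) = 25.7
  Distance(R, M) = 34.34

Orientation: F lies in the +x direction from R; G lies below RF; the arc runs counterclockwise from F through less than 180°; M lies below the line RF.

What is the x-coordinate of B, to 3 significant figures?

38.9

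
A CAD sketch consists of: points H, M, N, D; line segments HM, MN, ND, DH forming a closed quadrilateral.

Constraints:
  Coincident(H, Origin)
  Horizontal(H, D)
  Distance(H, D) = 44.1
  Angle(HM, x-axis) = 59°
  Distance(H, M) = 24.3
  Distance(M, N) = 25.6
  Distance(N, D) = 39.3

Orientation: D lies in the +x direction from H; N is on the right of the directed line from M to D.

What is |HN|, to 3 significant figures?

6.15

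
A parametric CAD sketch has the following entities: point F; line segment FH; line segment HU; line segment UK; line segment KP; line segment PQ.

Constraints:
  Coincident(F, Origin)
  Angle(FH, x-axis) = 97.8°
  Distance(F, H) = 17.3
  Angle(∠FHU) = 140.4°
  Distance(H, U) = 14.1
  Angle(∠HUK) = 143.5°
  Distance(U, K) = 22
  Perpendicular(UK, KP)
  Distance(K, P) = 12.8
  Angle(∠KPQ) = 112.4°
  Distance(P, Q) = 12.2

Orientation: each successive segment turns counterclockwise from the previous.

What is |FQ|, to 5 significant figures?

27.327

The perpendicularity gives KP at right angles to UK, so KP runs at -96.100°; with |KP| = 12.8, P = (-35.962, 16.294). ∠KPQ = 112.4° gives PQ at -28.500° from the x-axis; with |PQ| = 12.2, Q = (-25.241, 10.473). Then |FQ| = |Q − F| = 27.327.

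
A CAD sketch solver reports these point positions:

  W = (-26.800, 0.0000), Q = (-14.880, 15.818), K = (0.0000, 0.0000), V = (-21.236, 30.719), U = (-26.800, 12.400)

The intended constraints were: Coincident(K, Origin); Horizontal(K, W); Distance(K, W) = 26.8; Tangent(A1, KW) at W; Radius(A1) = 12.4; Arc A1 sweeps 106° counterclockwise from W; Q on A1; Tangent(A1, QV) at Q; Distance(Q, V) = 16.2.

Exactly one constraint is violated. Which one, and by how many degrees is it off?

Tangent(A1, QV) at Q — off by 7.10°.

K = (0.00, 0.00) ✓; K.y = 0.00, W.y = 0.00 ✓; |KW| = 26.80 ✓; ∠(UW, WK) = 90.00° ✓; |UW| = 12.40 ✓; bearing(U→Q) − bearing(U→W) = 106.0° ✓; |UQ| = 12.40 ✓; ∠(UQ, QV) = 82.90° ✗; |QV| = 16.20 ✓.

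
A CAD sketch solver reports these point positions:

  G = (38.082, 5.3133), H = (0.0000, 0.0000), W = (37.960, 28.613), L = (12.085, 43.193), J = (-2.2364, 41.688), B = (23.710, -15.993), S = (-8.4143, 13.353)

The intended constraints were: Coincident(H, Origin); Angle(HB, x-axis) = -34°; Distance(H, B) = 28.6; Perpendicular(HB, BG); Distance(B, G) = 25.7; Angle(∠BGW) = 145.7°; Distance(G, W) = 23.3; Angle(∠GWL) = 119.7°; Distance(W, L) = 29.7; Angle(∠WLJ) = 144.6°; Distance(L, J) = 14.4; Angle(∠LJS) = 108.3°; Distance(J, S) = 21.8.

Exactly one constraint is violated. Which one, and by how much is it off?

Distance(J, S) = 21.8 — off by 7.20.

H = (0.00, 0.00) ✓; HB at -34.00° ✓; |HB| = 28.60 ✓; ∠(HB, BG) = 90.00° ✓; |BG| = 25.70 ✓; ∠BGW = 145.7° ✓; |GW| = 23.30 ✓; ∠GWL = 119.7° ✓; |WL| = 29.70 ✓; ∠WLJ = 144.6° ✓; |LJ| = 14.40 ✓; ∠LJS = 108.3° ✓; |JS| = 29.00 ✗.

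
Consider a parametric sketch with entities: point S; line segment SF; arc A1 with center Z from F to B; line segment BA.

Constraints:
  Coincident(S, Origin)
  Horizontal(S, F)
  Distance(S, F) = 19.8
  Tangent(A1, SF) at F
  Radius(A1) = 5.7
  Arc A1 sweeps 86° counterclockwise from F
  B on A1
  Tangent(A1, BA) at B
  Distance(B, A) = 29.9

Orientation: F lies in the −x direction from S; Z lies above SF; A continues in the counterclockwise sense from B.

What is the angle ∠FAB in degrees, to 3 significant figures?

8.47°

On A1, F sits at bearing -90° from Z; an 86° counterclockwise sweep puts B at bearing -4°, so B = Z + 5.7·(cos -4°, sin -4°) = (-14.1, 5.30). The tangent condition forces ZB to be normal to BA, so BA runs along (−sin -4°, cos -4°); with |BA| = 29.9, A = (-12.0, 35.1). Then cos ∠FAB = AF·AB / (|AF||AB|), giving 8.47°.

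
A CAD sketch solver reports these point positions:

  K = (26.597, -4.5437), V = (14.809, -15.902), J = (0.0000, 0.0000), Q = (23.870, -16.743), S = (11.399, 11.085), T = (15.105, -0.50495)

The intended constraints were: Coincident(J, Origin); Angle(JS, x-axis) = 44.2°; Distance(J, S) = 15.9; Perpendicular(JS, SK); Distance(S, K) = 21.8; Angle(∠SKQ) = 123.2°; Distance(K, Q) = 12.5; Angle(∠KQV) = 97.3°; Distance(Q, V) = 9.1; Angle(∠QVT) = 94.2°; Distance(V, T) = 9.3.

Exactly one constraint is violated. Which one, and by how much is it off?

Distance(V, T) = 9.3 — off by 6.10.

J = (0.00, 0.00) ✓; JS at 44.20° ✓; |JS| = 15.90 ✓; ∠(JS, SK) = 90.00° ✓; |SK| = 21.80 ✓; ∠SKQ = 123.2° ✓; |KQ| = 12.50 ✓; ∠KQV = 97.30° ✓; |QV| = 9.100 ✓; ∠QVT = 94.20° ✓; |VT| = 15.40 ✗.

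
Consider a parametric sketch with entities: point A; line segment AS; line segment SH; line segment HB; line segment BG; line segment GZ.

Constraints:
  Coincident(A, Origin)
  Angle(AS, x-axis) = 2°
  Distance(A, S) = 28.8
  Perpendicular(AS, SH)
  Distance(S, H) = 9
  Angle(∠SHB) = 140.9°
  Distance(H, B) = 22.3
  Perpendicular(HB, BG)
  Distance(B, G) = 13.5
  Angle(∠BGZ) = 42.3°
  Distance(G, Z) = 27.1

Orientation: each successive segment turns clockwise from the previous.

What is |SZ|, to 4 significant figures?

16.47

HB is perpendicular to BG, so BG runs at 142.9°; with |BG| = 13.5, G = (4.878, -17.63). ∠BGZ = 42.3° gives GZ at 5.200° from the x-axis; with |GZ| = 27.1, Z = (31.87, -15.18). Then |SZ| = |Z − S| = 16.47.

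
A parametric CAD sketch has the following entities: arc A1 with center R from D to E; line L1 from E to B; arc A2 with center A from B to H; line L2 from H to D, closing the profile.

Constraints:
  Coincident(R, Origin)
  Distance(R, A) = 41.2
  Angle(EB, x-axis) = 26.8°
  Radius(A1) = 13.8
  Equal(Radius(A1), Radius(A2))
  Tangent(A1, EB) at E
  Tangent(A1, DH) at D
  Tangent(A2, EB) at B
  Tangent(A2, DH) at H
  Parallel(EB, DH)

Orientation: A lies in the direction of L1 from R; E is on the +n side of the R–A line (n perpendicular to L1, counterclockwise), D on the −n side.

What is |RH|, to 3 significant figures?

43.4

The slot axis is L1's direction at 26.8°, so u = (cos 26.8°, sin 26.8°) = (0.893, 0.451) and n = (−sin 26.8°, cos 26.8°) = (-0.451, 0.893). R is at the origin and A lies 41.2 along u from R, so A = 41.2·u = (36.8, 18.6). Tangency of A1 to both parallel lines with radius 13.8 puts E and D at R ± 13.8·n: E = (-6.22, 12.3), D = (6.22, -12.3). Equal radii place B and H the same way about A: B = A + 13.8·n = (30.6, 30.9), H = A − 13.8·n = (43.0, 6.26). Then |RH| = |H − R| = 43.4.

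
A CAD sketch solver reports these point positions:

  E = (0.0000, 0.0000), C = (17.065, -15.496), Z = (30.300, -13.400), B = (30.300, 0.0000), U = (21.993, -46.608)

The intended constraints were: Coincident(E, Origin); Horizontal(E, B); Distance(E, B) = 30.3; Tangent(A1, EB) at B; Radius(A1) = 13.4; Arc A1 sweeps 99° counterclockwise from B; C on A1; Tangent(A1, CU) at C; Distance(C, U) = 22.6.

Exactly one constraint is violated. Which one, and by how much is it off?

Distance(C, U) = 22.6 — off by 8.90.

E = (0.00, 0.00) ✓; E.y = 0.00, B.y = 0.00 ✓; |EB| = 30.30 ✓; ∠(ZB, BE) = 90.00° ✓; |ZB| = 13.40 ✓; bearing(Z→C) − bearing(Z→B) = 99.00° ✓; |ZC| = 13.40 ✓; ∠(ZC, CU) = 90.00° ✓; |CU| = 31.50 ✗.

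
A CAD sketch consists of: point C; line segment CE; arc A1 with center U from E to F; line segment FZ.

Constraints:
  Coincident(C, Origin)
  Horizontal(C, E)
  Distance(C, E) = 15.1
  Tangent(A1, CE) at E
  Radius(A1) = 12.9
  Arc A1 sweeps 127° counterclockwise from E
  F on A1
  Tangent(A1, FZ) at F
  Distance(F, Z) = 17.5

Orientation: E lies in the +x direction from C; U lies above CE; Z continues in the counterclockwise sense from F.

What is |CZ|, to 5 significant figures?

37.697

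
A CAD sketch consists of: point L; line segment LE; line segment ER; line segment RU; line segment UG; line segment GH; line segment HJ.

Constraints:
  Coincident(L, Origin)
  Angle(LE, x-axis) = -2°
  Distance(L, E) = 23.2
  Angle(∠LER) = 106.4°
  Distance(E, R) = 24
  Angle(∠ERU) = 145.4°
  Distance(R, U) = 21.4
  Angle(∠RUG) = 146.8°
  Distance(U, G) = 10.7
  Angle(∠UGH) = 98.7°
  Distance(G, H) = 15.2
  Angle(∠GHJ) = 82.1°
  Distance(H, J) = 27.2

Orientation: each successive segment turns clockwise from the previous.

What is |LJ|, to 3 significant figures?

33.4

L is at the origin; LE runs at -2.0° with length 23.2, so E = (23.2, -0.810). ∠LER = 106.4° gives ER at -75.6° from the x-axis; with |ER| = 24.0, R = (29.2, -24.1). ∠ERU = 145.4° gives RU at -110° from the x-axis; with |RU| = 21.4, U = (21.8, -44.1). ∠RUG = 146.8° gives UG at -143° from the x-axis; with |UG| = 10.7, G = (13.2, -50.5). ∠UGH = 98.7° gives GH at 135° from the x-axis; with |GH| = 15.2, H = (2.37, -39.8). ∠GHJ = 82.1° gives HJ at 37.4° from the x-axis; with |HJ| = 27.2, J = (24.0, -23.3). Then |LJ| = |J − L| = 33.4.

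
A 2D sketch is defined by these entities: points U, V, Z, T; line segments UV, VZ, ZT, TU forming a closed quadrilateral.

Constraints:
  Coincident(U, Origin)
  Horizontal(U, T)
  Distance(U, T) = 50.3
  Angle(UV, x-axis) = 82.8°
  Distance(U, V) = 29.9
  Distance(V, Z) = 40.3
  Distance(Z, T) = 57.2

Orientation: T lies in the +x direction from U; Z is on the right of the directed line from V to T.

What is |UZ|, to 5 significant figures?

11.225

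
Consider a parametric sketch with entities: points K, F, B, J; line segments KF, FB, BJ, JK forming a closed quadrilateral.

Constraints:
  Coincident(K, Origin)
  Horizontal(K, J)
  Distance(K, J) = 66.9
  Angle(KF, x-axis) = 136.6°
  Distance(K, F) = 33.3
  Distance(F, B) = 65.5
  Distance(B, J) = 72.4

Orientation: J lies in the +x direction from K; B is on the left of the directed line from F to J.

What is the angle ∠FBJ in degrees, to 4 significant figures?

85.71°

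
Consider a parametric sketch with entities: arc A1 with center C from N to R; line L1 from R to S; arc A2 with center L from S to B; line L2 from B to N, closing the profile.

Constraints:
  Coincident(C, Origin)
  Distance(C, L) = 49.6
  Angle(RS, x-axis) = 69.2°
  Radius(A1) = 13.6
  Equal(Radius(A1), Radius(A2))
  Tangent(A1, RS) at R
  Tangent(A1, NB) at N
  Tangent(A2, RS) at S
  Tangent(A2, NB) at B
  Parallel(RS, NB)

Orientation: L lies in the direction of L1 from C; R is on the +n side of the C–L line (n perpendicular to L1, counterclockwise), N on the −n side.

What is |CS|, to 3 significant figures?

51.4

The slot axis is L1's direction at 69.2°, so u = (cos 69.2°, sin 69.2°) = (0.355, 0.935) and n = (−sin 69.2°, cos 69.2°) = (-0.935, 0.355). C is at the origin and L lies 49.6 along u from C, so L = 49.6·u = (17.6, 46.4). Tangency of A1 to both parallel lines with radius 13.6 puts R and N at C ± 13.6·n: R = (-12.7, 4.83), N = (12.7, -4.83). Equal radii place S and B the same way about L: S = L + 13.6·n = (4.90, 51.2), B = L − 13.6·n = (30.3, 41.5). Then |CS| = |S − C| = 51.4.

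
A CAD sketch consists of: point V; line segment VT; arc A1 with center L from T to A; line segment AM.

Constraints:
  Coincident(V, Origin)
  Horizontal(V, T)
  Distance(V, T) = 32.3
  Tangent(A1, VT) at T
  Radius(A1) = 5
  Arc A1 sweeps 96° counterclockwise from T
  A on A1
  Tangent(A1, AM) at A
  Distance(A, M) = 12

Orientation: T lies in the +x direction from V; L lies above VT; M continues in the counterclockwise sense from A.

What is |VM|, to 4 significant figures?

40.03

On A1, T sits at bearing -90° from L; a 96° counterclockwise sweep puts A at bearing 6°, so A = L + 5.0·(cos 6°, sin 6°) = (37.27, 5.523). The tangent condition forces LA to be normal to AM, so AM runs along (−sin 6°, cos 6°); with |AM| = 12.0, M = (36.02, 17.46). Then |VM| = |M − V| = 40.03.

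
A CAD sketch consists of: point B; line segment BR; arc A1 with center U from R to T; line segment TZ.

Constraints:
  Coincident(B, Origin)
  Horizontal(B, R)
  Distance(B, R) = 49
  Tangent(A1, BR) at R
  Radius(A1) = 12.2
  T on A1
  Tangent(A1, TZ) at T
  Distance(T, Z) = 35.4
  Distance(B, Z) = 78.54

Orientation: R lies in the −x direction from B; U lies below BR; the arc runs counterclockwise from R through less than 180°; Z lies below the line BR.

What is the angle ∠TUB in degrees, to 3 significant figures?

163°

B is at the origin; BR is horizontal with |BR| = 49.0 and R on the −x side, so R = (-49.0, 0.00). A1 meets BR tangentially, so UR is at right angles to BR, so U = R + (0, -12.2) = (-49.0, -12.2). Since UT ⟂ TZ (tangency), |UZ| = √(12.2² + 35.4²) = 37.4 regardless of where T sits on A1. So Z lies on both circle(B, 78.54) and circle(U, 37.4); the below-BR intersection is Z = (-63.0, -46.9). T is the foot of the tangent from Z: T = (-61.2, -11.6).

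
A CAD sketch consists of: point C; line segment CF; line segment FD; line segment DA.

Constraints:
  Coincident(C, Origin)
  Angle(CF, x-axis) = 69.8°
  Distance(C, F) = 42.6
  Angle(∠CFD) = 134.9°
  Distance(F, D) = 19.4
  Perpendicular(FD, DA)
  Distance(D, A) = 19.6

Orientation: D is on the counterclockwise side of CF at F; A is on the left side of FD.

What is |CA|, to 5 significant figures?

50.588

C is at the origin; CF runs at 69.8° with length 42.6, so F = 42.6·(cos 69.8°, sin 69.8°) = (14.710, 39.980). ∠CFD = 134.9°, so FD runs at 69.8° + (180° − 134.9°) = 114.90° from the x-axis; with |FD| = 19.4, D = F + 19.4·(cos 114.90°, sin 114.90°) = (6.5416, 57.576). FD ⟂ DA; with |DA| = 19.6 on the left of FD, A = D + 19.6·(-0.90704, -0.42104) = (-11.236, 49.324). Then |CA| = |A − C| = 50.588.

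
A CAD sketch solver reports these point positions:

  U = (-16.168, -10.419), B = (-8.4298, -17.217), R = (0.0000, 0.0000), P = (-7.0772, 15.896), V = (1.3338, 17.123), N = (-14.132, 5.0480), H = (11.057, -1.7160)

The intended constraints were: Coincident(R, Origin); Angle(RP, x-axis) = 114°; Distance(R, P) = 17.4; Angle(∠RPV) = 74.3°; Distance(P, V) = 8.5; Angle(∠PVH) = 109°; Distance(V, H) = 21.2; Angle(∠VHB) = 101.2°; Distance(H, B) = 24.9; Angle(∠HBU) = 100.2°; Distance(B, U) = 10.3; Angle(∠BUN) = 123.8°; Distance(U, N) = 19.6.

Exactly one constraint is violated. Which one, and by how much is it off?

Distance(U, N) = 19.6 — off by 4.00.

R = (0.00, 0.00) ✓; RP at 114.0° ✓; |RP| = 17.40 ✓; ∠RPV = 74.30° ✓; |PV| = 8.500 ✓; ∠PVH = 109.0° ✓; |VH| = 21.20 ✓; ∠VHB = 101.2° ✓; |HB| = 24.90 ✓; ∠HBU = 100.2° ✓; |BU| = 10.30 ✓; ∠BUN = 123.8° ✓; |UN| = 15.60 ✗.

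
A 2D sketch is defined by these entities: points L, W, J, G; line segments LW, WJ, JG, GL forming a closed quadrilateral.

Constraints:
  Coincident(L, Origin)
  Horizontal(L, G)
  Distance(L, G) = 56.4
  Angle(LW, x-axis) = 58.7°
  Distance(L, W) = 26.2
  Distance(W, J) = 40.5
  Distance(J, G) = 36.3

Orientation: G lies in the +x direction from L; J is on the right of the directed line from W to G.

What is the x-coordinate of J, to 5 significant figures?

24.175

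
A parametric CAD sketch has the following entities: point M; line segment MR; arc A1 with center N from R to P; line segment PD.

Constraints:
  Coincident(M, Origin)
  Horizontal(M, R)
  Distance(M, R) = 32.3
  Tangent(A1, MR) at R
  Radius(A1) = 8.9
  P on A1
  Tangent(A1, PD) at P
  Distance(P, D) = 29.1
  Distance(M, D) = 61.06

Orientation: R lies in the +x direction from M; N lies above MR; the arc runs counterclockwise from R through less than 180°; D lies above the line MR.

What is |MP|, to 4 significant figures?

40.85

Checks: |MR| = 32.30 ✓; |NP| = 8.900 ✓; ∠(NP, PD) = 90.00° ✓; |PD| = 29.10 ✓; |MD| = 61.06 ✓.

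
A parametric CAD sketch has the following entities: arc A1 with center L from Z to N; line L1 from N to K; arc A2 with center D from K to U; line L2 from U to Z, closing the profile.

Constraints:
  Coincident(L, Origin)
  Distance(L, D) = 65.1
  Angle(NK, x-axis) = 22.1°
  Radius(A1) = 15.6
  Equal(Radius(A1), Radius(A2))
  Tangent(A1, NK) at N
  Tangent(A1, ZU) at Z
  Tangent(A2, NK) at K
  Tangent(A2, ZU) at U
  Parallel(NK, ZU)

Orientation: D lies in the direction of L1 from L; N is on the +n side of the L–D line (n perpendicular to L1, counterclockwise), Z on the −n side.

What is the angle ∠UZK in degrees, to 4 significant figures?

25.61°

Tangency of A1 to both parallel lines with radius 15.6 puts N and Z at L ± 15.6·n: N = (-5.869, 14.45), Z = (5.869, -14.45). Equal radii place K and U the same way about D: K = D + 15.6·n = (54.45, 38.95), U = D − 15.6·n = (66.19, 10.04). Then cos ∠UZK = ZU·ZK / (|ZU||ZK|), giving 25.61°.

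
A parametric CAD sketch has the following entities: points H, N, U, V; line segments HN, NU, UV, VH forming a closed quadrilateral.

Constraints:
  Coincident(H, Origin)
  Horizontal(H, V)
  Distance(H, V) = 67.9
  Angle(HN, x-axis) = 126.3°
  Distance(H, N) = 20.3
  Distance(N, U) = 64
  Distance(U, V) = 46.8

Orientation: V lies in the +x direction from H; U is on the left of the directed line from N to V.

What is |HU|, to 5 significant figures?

62.661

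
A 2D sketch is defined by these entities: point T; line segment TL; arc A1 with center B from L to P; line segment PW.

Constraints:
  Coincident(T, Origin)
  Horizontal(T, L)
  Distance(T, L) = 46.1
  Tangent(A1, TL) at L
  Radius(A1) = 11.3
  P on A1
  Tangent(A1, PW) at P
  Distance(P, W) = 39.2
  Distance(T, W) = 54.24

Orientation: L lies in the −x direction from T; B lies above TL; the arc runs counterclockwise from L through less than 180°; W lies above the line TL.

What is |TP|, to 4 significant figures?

36.17

Checks: |BP| = 11.30 ✓; ∠(BP, PW) = 90.00° ✓; |PW| = 39.20 ✓; |TW| = 54.24 ✓.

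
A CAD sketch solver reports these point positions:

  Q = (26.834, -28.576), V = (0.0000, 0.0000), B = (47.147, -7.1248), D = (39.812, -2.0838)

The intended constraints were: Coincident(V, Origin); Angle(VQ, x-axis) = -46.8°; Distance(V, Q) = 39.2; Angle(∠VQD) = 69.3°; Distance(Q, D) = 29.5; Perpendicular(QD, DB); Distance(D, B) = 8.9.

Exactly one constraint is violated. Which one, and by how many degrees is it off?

Perpendicular(QD, DB) — off by 8.40°.

V = (0.00, 0.00) ✓; VQ at -46.80° ✓; |VQ| = 39.20 ✓; ∠VQD = 69.30° ✓; |QD| = 29.50 ✓; ∠(QD, DB) = 98.40° ✗; |DB| = 8.900 ✓.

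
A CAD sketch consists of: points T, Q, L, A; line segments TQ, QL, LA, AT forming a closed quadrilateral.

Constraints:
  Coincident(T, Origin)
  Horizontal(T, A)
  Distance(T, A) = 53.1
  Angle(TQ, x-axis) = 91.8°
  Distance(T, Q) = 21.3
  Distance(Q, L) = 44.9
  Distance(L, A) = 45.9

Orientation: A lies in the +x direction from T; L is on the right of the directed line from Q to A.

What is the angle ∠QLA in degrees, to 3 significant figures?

79.1°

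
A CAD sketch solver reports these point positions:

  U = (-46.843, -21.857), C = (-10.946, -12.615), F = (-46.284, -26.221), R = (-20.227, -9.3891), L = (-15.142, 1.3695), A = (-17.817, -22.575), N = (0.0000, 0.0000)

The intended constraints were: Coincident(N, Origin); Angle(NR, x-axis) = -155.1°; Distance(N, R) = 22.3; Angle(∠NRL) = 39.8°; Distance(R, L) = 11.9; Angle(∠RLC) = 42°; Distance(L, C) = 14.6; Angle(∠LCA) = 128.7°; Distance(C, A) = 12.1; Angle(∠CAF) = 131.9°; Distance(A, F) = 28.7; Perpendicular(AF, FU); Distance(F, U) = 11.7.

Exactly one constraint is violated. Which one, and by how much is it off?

Distance(F, U) = 11.7 — off by 7.30.

N = (0.00, 0.00) ✓; NR at -155.1° ✓; |NR| = 22.30 ✓; ∠NRL = 39.80° ✓; |RL| = 11.90 ✓; ∠RLC = 42.00° ✓; |LC| = 14.60 ✓; ∠LCA = 128.7° ✓; |CA| = 12.10 ✓; ∠CAF = 131.9° ✓; |AF| = 28.70 ✓; ∠(AF, FU) = 90.00° ✓; |FU| = 4.400 ✗.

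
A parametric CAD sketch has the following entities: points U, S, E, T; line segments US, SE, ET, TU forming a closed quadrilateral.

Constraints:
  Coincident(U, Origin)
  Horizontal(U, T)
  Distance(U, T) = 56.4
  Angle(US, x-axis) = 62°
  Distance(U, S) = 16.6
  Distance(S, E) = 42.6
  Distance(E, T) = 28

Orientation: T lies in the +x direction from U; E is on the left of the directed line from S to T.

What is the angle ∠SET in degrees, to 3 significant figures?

89.5°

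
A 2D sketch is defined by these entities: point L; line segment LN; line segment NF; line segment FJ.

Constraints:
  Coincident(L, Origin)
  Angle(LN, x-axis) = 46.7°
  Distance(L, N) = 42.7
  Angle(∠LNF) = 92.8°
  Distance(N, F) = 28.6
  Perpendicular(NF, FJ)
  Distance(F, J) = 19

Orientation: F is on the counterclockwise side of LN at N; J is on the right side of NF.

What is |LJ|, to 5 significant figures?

68.864

L is at the origin; LN runs at 46.7° with length 42.7, so N = 42.7·(cos 46.7°, sin 46.7°) = (29.284, 31.076). ∠LNF = 92.8°, so NF runs at 46.7° + (180° − 92.8°) = 133.90° from the x-axis; with |NF| = 28.6, F = N + 28.6·(cos 133.90°, sin 133.90°) = (9.4532, 51.684). NF is perpendicular to FJ; with |FJ| = 19.0 on the right of NF, J = F + 19.0·(0.72055, 0.69340) = (23.144, 64.858). Then |LJ| = |J − L| = 68.864.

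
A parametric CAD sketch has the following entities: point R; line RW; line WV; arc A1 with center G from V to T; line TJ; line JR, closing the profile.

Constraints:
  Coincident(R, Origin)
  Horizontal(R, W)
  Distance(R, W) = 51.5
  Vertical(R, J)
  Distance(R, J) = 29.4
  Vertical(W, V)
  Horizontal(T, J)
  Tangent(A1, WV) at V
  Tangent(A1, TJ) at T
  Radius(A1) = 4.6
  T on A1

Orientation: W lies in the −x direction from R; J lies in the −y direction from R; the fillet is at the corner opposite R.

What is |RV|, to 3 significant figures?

57.2

R is at the origin; RW is horizontal with |RW| = 51.5 and W on the −x side, so W = (-51.5, 0.00). R and J share the same x with |RJ| = 29.4 and J on the −y side, so J = (0.00, -29.4). The virtual corner opposite R is at (-51.5, -29.4). Tangency of A1 to WV means the radius GV is perpendicular to WV and A1 meets TJ tangentially, so GT is at right angles to TJ, with radius 4.6, so the center G sits 4.6 in from both sides at G = (-46.9, -24.8). That places the tangent points at V = (-51.5, -24.8) on WV and T = (-46.9, -29.4) on TJ. Then |RV| = |V − R| = 57.2.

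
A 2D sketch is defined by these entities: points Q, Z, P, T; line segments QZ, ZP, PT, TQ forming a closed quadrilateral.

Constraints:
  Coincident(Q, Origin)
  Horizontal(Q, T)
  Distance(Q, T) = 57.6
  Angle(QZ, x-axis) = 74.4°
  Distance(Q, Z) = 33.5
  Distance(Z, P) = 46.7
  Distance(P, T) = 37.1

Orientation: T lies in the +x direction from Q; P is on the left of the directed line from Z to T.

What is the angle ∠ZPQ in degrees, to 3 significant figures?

27.9°

Q is at the origin; Q and T share the same y with |QT| = 57.6 and T in +x, so T = (57.6, 0). QZ runs at 74.4° with |QZ| = 33.5, so Z = (9.01, 32.3). P is determined by |ZP| = 46.7 and |PT| = 37.1 together: it lies at the intersection of circle(Z, 46.7) and circle(T, 37.1). With |ZT| = 58.3, the foot of the radical line on ZT is 36.1 from Z and the perpendicular offset is √(46.7² − 36.1²) = 29.7. Taking the left-of-ZT solution: P = (55.5, 37.0).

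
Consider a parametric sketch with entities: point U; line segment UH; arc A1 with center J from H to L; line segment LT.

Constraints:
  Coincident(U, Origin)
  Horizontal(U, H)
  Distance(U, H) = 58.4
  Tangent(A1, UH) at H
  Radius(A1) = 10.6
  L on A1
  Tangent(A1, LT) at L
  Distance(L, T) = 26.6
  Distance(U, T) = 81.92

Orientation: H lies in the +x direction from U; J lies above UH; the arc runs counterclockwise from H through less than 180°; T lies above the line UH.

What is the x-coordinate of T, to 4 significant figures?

74.36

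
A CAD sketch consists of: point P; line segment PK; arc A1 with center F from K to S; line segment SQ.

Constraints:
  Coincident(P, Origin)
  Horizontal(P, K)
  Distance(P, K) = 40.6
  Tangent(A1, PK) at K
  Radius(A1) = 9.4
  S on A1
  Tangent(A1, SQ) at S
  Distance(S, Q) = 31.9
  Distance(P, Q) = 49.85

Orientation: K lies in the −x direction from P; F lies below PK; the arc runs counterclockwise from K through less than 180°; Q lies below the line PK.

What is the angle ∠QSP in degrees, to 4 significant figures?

70.49°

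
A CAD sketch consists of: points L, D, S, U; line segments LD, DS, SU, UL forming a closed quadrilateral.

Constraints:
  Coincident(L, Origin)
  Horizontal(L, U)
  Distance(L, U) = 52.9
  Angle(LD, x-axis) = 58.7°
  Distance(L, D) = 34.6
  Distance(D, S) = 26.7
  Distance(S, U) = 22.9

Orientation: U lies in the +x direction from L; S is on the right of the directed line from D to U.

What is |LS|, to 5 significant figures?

31.459

Checks: |DS| = 26.70 ✓; |SU| = 22.90 ✓.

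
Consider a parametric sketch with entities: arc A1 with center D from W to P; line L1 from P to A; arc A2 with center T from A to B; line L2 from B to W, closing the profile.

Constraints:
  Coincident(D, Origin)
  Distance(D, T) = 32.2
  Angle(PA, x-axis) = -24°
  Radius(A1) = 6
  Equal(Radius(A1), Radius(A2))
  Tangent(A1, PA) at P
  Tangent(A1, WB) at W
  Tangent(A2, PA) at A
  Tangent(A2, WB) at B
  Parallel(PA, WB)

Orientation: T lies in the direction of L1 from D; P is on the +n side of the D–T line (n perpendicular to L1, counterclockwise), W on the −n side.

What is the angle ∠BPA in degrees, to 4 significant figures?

20.44°

The slot axis is L1's direction at -24.0°, so u = (cos -24.0°, sin -24.0°) = (0.9135, -0.4067) and n = (−sin -24.0°, cos -24.0°) = (0.4067, 0.9135). D is at the origin and T lies 32.2 along u from D, so T = 32.2·u = (29.42, -13.10). Tangency of A1 to both parallel lines with radius 6.0 puts P and W at D ± 6.0·n: P = (2.440, 5.481), W = (-2.440, -5.481). Equal radii place A and B the same way about T: A = T + 6.0·n = (31.86, -7.616), B = T − 6.0·n = (26.98, -18.58). Then cos ∠BPA = PB·PA / (|PB||PA|), giving 20.44°.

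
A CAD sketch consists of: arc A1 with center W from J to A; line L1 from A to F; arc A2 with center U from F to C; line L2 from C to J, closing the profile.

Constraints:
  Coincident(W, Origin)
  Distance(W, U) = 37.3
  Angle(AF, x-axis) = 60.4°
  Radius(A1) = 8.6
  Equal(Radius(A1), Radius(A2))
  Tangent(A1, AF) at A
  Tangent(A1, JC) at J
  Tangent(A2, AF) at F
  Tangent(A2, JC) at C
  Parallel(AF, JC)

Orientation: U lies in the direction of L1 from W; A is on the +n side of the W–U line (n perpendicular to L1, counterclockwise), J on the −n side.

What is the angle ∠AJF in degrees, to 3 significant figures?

65.2°

Tangency of A1 to both parallel lines with radius 8.6 puts A and J at W ± 8.6·n: A = (-7.48, 4.25), J = (7.48, -4.25). Equal radii place F and C the same way about U: F = U + 8.6·n = (10.9, 36.7), C = U − 8.6·n = (25.9, 28.2). Then cos ∠AJF = JA·JF / (|JA||JF|), giving 65.2°.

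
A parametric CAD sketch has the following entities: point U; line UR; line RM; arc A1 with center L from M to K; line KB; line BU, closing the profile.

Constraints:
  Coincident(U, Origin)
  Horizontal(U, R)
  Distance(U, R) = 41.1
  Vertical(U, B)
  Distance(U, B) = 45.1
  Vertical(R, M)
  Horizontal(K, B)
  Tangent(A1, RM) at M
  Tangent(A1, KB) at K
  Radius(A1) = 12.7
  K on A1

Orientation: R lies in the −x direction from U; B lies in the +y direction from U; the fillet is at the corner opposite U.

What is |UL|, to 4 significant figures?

43.09

U is at the origin; UR is horizontal with |UR| = 41.1 and R on the −x side, so R = (-41.10, 0.000). UB is vertical with |UB| = 45.1 and B on the +y side, so B = (0.000, 45.10). The virtual corner opposite U is at (-41.10, 45.10). A1 meets RM tangentially, so LM is at right angles to RM and A1 meets KB tangentially, so LK is at right angles to KB, with radius 12.7, so the center L sits 12.7 in from both sides at L = (-28.40, 32.40). Then |UL| = |L − U| = 43.09.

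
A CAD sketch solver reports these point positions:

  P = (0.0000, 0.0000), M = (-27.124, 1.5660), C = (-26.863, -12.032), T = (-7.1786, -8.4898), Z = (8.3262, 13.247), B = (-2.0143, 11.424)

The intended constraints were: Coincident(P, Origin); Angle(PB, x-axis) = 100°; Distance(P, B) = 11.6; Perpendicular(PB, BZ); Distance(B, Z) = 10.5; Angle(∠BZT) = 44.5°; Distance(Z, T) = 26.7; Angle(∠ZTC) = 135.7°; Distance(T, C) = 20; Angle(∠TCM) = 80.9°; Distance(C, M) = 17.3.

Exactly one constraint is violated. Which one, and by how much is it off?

Distance(C, M) = 17.3 — off by 3.70.

P = (0.00, 0.00) ✓; PB at 100.0° ✓; |PB| = 11.60 ✓; ∠(PB, BZ) = 90.00° ✓; |BZ| = 10.50 ✓; ∠BZT = 44.50° ✓; |ZT| = 26.70 ✓; ∠ZTC = 135.7° ✓; |TC| = 20.00 ✓; ∠TCM = 80.90° ✓; |CM| = 13.60 ✗.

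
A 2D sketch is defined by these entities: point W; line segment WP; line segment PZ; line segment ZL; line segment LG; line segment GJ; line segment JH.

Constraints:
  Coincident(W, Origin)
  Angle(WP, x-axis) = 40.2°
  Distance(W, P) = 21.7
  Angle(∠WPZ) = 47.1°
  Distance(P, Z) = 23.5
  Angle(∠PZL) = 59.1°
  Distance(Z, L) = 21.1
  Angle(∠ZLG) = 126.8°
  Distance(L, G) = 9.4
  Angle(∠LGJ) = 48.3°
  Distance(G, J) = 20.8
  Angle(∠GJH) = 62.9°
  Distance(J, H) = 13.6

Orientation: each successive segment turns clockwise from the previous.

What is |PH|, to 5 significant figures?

25.973

W is at the origin; WP runs at 40.2° with length 21.7, so P = (16.574, 14.006). ∠WPZ = 47.1° gives PZ at -92.700° from the x-axis; with |PZ| = 23.5, Z = (15.467, -9.4675). ∠PZL = 59.1° gives ZL at 146.40° from the x-axis; with |ZL| = 21.1, L = (-2.1073, 2.2091). ∠ZLG = 126.8° gives LG at 93.200° from the x-axis; with |LG| = 9.4, G = (-2.6320, 11.594). ∠LGJ = 48.3° gives GJ at -38.500° from the x-axis; with |GJ| = 20.8, J = (13.646, -1.3539). ∠GJH = 62.9° gives JH at -155.60° from the x-axis; with |JH| = 13.6, H = (1.2610, -6.9721). Then |PH| = |H − P| = 25.973.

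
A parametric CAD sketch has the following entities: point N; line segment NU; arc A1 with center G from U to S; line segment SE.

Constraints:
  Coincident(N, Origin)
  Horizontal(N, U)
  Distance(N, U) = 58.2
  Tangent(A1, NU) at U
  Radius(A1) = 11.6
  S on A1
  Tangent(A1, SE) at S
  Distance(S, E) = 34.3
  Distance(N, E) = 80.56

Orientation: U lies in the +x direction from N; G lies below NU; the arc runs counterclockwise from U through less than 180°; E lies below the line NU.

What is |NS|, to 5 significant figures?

51.216

N is at the origin; N and U share the same y with |NU| = 58.2 and U on the +x side, so U = (58.200, 0.0000). A1 meets NU tangentially, so GU is at right angles to NU, so G = U + (0, -11.6) = (58.200, -11.600). Since GS ⟂ SE (tangency), |GE| = √(11.6² + 34.3²) = 36.208 regardless of where S sits on A1. So E lies on both circle(N, 80.56) and circle(G, 36.208); the below-NU intersection is E = (65.362, -47.093). S is the foot of the tangent from E: S = (48.164, -17.416).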